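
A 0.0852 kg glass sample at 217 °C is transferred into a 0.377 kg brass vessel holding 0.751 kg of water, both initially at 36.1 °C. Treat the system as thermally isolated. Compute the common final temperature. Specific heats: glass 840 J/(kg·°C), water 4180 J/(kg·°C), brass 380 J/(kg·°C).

T_f ≈ 40.0 °C

Taking heat into each body as positive, Σ m c ΔT = 0:
0.0852×840×(T − 217) + 0.751×4180×(T − 36.1) + 0.377×380×(T − 36.1) = 0
71.57(T − 217) + 3139.2(T − 36.1) + 143.26(T − 36.1) = 0
(71.57 + 3139.2 + 143.26) T = 71.57×217 + 3139.2×36.1 + 143.26×36.1
T ≈ 39.96 °C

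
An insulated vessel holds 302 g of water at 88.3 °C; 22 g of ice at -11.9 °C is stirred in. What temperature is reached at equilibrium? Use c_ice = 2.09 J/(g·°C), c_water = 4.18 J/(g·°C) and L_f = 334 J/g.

Conservation of energy gives ΣQ = 0:
ice -11.9→0 °C: 22×2.09×11.9 = 547.16; melt ice: 22×334 = 7348; warm the meltwater: 91.96 T; water: 1262.4(T − 88.3)
1354.3 T = 111466 − 7895.2 = 103571
T ≈ 76.47 °C (positive, so assuming full melt was valid).

T_f ≈ 76.5 °C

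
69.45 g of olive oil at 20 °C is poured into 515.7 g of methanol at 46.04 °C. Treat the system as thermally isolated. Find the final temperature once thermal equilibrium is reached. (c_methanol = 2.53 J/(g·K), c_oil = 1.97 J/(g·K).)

T_f ≈ 43.6 °C

Set heat shed by the hot body equal to heat absorbed by the cold body:
515.7*2.53*(46.04 − T) = 69.45*1.97*(T − 20)
1304.7(46.04 − T) = 136.82(T − 20)
1441.5 T = 62806  ⇒  T ≈ 43.57 °C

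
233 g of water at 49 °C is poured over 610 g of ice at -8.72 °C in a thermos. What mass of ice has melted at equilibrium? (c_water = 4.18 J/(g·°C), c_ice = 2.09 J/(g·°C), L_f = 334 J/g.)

Water can give up m c ΔT = 233·4.18·49 = 47723 J before reaching 0 °C.
Warming the ice to 0 °C takes 610·2.09·8.72 = 11117 J, leaving 36606 J for melting.
Fully melting the ice requires m_ice L_f = 610·334 = 203740 J.
Since 36606 < 203740 J, not all the ice melts; equilibrium is at 0 °C.
m_melt = 36606 / L_f = 109.6 g.

m_melted ≈ 110 g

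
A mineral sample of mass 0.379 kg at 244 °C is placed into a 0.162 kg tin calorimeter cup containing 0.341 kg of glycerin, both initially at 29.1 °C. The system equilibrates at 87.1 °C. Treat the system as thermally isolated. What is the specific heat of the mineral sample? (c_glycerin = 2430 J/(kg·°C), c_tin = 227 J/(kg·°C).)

Energy conservation, ΣQ = 0:
0.379·c·(87.1 − 244) + 0.341·2430·(87.1 − 29.1) + 0.162·227·(87.1 − 29.1) = 0
-59.47 c = -50193
c = -50193/-59.47 ≈ 844.1 J/(kg·°C)

c ≈ 844 J/(kg·°C)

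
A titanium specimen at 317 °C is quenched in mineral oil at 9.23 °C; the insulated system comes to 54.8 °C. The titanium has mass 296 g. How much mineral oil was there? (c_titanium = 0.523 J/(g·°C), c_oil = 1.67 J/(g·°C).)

m ≈ 533 g

Setting the total heat transfer to zero:
296×0.523×(54.8 − 317) + m×1.67×(54.8 − 9.23) = 0
76.1 m = 40591
m = 40591/76.1 ≈ 533.4 g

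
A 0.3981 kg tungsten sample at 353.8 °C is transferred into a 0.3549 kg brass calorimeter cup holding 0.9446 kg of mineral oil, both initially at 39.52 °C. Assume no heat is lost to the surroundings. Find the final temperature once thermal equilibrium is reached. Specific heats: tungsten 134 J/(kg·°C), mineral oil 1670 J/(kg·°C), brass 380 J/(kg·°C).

T_f ≈ 49.0 °C

Heat gained plus heat lost sum to zero:
0.3981*134*(T − 353.8) + 0.9446*1670*(T − 39.52) + 0.3549*380*(T − 39.52) = 0
53.35(T − 353.8) + 1577.5(T − 39.52) + 134.86(T − 39.52) = 0
1765.7 T = 86545
T = 86545 / 1765.7 = 49 °C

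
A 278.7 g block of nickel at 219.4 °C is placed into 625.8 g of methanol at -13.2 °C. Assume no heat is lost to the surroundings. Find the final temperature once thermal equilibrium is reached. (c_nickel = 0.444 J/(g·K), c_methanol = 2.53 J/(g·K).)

T_f ≈ 3.7 °C

|Q_nickel| = |Q_methanol|:
278.7×0.444×(219.4 − T) = 625.8×2.53×(T − (-13.2))
123.74(219.4 − T) = 1583.3(T − (-13.2))
1707 T = 6250  ⇒  T ≈ 3.66 °C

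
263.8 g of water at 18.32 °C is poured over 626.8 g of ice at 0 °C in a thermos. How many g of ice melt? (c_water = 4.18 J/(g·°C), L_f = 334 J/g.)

Cooling the water to 0 °C releases 263.8·4.18·18.32 = 20201 J.
Fully melting the ice requires m_ice L_f = 626.8·334 = 209351 J.
That's not enough to melt it all — equilibrium is at 0 °C with ice remaining.
Mass melted = 20201/334 ≈ 60.48 g.

m_melted ≈ 60.5 g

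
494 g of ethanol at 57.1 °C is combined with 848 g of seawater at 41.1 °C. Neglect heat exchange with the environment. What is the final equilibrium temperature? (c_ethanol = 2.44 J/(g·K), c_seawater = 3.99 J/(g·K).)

Heat lost by the ethanol equals heat gained by the seawater:
494*2.44*(57.1 − T) = 848*3.99*(T − 41.1)
1205.4(57.1 − T) = 3383.5(T − 41.1)
4588.9 T = 207889  ⇒  T ≈ 45.30 °C

T_f ≈ 45.3 °C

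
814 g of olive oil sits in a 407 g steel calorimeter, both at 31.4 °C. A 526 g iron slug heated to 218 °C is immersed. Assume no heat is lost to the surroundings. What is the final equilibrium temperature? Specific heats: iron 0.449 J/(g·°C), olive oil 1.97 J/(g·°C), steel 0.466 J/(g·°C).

T_f = Σ m_i c_i T_i / Σ m_i c_i:
T_f = (236.17×218 + 1603.6×31.4 + 189.66×31.4) / (236.17 + 1603.6 + 189.66)
    = 107794 / 2029.4 ≈ 53.12 °C

T_f ≈ 53.1 °C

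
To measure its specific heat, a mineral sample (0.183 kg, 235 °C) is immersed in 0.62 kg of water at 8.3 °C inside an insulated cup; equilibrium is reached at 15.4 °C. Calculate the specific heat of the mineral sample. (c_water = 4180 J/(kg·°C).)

c ≈ 458 J/(kg·°C)

Heat lost by the mineral sample = heat gained by the water:
0.183·c·(235 − 15.4) = 0.62·4180·(15.4 − 8.3)
40.19 c = 18400  ⇒  c ≈ 457.9 J/(kg·°C)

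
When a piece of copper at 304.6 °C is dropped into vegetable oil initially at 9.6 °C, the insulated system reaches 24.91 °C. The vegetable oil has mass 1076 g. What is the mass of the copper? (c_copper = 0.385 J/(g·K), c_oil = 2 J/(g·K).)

Conservation of energy gives ΣQ = 0:
m·0.385·(24.91 − 304.6) + 1076·2·(24.91 − 9.6) = 0
-107.68 m = -32947
m = -32947/-107.68 ≈ 306 g

m ≈ 306 g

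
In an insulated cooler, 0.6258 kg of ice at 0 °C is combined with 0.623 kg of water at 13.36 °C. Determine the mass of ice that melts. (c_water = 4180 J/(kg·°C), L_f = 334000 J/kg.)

m_melted ≈ 0.104 kg

Heat available from the water dropping to 0 °C: 0.623·4180·13.36 = 34791 J.
Fully melting the ice requires m_ice L_f = 0.6258·334000 = 209017 J.
34791 J < 209017 J, so only part of the ice melts and the system sits at 0 °C.
m_melted·334000 = 34791  ⇒  m_melted ≈ 0.1042 kg.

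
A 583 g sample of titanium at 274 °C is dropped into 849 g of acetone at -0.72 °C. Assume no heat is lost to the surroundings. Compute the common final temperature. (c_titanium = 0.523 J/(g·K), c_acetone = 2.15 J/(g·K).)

T_f is the heat-capacity-weighted average of the initial temperatures:
T_f = (304.91×274 + 1825.3×(-0.72)) / (304.91 + 1825.3)
    = 82231 / 2130.3 ≈ 38.60 °C

T_f ≈ 38.6 °C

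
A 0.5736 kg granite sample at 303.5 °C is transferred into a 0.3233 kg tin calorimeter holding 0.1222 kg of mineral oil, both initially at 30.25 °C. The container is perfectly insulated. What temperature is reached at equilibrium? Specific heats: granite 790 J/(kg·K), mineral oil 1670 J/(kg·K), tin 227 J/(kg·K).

T_f ≈ 199.7 °C

Let T be the final temperature. ΣQ_i = 0:
0.5736×790×(T − 303.5) + 0.1222×1670×(T − 30.25) + 0.3233×227×(T − 30.25) = 0
453.14(T − 303.5) + 204.07(T − 30.25) + 73.39(T − 30.25) = 0
730.61 T = 145922
T = 145922 / 730.61 = 200 °C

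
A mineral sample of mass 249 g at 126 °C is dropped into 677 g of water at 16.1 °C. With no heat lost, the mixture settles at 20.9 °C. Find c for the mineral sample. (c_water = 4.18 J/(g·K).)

c ≈ 0.519 J/(g·K)

m_s c (T_s − T_f) = m_water c_water (T_f − T_0):
249×c×(126 − 20.9) = 677×4.18×(20.9 − 16.1)
26170 c = 13583  ⇒  c ≈ 0.519 J/(g·K)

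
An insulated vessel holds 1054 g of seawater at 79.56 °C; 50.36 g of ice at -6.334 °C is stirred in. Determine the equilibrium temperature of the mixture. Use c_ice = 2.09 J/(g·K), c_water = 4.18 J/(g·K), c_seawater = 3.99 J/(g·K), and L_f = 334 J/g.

Conservation of energy gives ΣQ = 0:
ice -6.334→0 °C: 50.36·2.09·6.334 = 666.67; melt ice: 50.36·334 = 16820; meltwater 0→T: 50.36·4.18·T = 210.5 T; seawater cools: 1054·3.99·(T − 79.56) = 4205.5(T − 79.56)
4416 T = 334586 − 17487 = 317099
T ≈ 71.81 °C (positive, so assuming full melt was valid).

T_f ≈ 71.8 °C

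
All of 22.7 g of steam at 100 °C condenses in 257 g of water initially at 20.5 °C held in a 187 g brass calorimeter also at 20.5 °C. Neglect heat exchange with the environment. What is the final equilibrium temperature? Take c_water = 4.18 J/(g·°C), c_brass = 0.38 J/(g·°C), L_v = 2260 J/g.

T_f ≈ 67.9 °C

Conservation of energy gives ΣQ = 0:
condense steam: −22.7·2260 = −51302
  condensed water 100 °C→T: 94.89(T − 100)
  original water: 1074.3(T − 20.5)
  cup: 71.06(T − 20.5)
1240.2 T = 51302 + 9488.6 + 23479 = 84270
T ≈ 67.95 °C, under the boiling point, so the assumption holds.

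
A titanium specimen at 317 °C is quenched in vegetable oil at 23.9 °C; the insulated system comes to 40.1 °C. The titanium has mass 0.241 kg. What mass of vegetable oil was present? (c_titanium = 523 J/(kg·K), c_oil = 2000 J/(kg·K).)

m ≈ 1.08 kg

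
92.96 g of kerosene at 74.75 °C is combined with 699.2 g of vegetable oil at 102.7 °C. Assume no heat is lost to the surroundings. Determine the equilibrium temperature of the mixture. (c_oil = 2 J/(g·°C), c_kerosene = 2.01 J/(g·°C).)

Taking heat into each body as positive, Σ m c ΔT = 0:
699.2×2×(T − 102.7) + 92.96×2.01×(T − 74.75) = 0
1585.2 T = 157583
T = 157583/1585.2 ≈ 99.41 °C

T_f ≈ 99.4 °C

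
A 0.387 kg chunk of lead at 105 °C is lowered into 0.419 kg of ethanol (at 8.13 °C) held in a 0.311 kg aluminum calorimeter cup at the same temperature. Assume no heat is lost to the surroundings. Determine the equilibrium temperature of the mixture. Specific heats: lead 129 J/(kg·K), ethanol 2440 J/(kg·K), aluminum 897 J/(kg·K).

T_f ≈ 11.7 °C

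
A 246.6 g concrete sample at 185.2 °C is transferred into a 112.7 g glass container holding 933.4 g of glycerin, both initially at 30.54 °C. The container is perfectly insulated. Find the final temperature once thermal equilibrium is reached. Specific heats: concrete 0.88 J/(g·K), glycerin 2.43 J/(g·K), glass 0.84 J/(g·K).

T_f ≈ 43.5 °C

Energy conservation, ΣQ = 0:
246.6×0.88×(T − 185.2) + 933.4×2.43×(T − 30.54) + 112.7×0.84×(T − 30.54) = 0
217.01(T − 185.2) + 2268.2(T − 30.54) + 94.67(T − 30.54) = 0
(217.01 + 2268.2 + 94.67) T = 217.01×185.2 + 2268.2×30.54 + 94.67×30.54
T ≈ 43.55 °C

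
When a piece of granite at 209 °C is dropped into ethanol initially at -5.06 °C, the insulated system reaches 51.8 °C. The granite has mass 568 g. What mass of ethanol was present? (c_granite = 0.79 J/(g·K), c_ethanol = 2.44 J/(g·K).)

m ≈ 508 g

Let T be the final temperature. ΣQ_i = 0:
568·0.79·(51.8 − 209) + m·2.44·(51.8 − (-5.06)) = 0
138.74 m = 70539
m = 70539/138.74 ≈ 508.4 g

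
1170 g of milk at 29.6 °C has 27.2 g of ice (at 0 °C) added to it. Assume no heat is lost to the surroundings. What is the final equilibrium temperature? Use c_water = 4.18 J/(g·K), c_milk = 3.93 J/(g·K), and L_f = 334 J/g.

Conservation of energy gives ΣQ = 0:
fusion: m_ice L_f = 27.2×334 = 9084.8; warm the meltwater: 113.7 T; milk cools: 1170×3.93×(T − 29.6) = 4598.1(T − 29.6)
4711.8 T = 136104 − 9084.8 = 127019
T ≈ 26.96 °C. Since T > 0 °C, the all-ice-melts assumption holds.

T_f ≈ 27.0 °C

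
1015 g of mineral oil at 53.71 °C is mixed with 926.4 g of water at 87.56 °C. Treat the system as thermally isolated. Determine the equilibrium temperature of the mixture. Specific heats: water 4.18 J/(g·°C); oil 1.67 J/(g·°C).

T_f ≈ 77.3 °C

Set heat shed by the hot body equal to heat absorbed by the cold body:
926.4·4.18·(87.56 − T) = 1015·1.67·(T − 53.71)
3872.4(87.56 − T) = 1695(T − 53.71)
5567.4 T = 430104  ⇒  T ≈ 77.25 °C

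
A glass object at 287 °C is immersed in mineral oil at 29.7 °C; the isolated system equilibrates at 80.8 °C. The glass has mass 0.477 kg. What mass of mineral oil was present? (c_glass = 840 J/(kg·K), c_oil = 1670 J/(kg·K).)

m ≈ 0.968 kg

Taking heat into each body as positive, Σ m c ΔT = 0:
0.477×840×(80.8 − 287) + m×1670×(80.8 − 29.7) = 0
85337 m = 82620
m = 82620/85337 ≈ 0.9682 kg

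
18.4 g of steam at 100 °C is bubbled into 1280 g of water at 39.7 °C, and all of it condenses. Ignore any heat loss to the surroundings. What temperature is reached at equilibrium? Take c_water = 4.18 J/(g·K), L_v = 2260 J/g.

T_f ≈ 48.2 °C

Conservation of energy gives ΣQ = 0:
condense steam: −18.4·2260 = −41584
  condensed water 100 °C→T: 76.91(T − 100)
  water warms: 1280·4.18·(T − 39.7) = 5350.4(T − 39.7)
5427.3 T = 41584 + 7691.2 + 212411 = 261686
T ≈ 48.22 °C, under the boiling point, so the assumption holds.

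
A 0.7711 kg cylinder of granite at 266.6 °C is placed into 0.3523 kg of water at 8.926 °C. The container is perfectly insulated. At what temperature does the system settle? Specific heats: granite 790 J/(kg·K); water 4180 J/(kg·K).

Heat gained plus heat lost sum to zero:
0.7711*790*(T − 266.6) + 0.3523*4180*(T − 8.926) = 0
2081.8 T = 175549
T ≈ 84.33 °C

T_f ≈ 84.3 °C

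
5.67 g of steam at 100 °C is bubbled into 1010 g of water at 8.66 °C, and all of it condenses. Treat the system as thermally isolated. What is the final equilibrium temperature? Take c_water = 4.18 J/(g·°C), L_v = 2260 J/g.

T_f ≈ 12.2 °C

Let T be the final temperature. ΣQ_i = 0:
latent heat released on condensation: 5.67·2260 = 12814; condensed water 100 °C→T: 23.7(T − 100); original water: 4221.8(T − 8.66)
4245.5 T = 12814 + 2370.1 + 36561 = 51745
T ≈ 12.19 °C — below 100 °C, confirming all the steam condensed.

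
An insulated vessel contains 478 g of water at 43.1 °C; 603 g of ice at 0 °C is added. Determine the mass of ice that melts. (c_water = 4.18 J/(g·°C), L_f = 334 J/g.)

Heat available from the water dropping to 0 °C: 478·4.18·43.1 = 86116 J.
Melting all 603 g of ice would need 603·334 = 201402 J.
That's not enough to melt it all — equilibrium is at 0 °C with ice remaining.
Mass melted = 86116/334 ≈ 257.8 g.

m_melted ≈ 258 g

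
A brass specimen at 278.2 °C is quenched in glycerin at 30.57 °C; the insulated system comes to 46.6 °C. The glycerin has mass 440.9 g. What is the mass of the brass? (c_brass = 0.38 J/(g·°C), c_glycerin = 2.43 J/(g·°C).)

m ≈ 195 g

Heat lost by the brass = heat gained by the glycerin:
m×0.38×(278.2 − 46.6) = 440.9×2.43×(46.6 − 30.57)
88.01 m = 17174  ⇒  m ≈ 195.1 g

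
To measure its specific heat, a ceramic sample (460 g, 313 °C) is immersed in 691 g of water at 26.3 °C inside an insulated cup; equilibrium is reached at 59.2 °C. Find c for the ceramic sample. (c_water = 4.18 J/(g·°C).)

c ≈ 0.814 J/(g·°C)

Taking heat into each body as positive, Σ m c ΔT = 0:
460×c×(59.2 − 313) + 691×4.18×(59.2 − 26.3) = 0
-116748 c = -95028
c = -95028/-116748 ≈ 0.814 J/(g·°C)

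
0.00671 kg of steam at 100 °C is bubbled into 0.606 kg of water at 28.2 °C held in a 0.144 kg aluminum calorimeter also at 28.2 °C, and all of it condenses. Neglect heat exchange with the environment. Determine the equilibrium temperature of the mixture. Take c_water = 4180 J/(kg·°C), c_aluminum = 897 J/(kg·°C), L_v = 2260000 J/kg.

T_f ≈ 34.6 °C

Let T be the final temperature. ΣQ_i = 0:
condense steam: −0.00671·2260000 = −15165
  condensate cools 100→T: 0.00671·4180·(T − 100) = 28.05(T − 100)
  original water: 2533.1(T − 28.2)
  aluminum cup: 0.144·897·(T − 28.2) = 129.17(T − 28.2)
2690.3 T = 15165 + 2804.8 + 75075 = 93045
T ≈ 34.59 °C — below 100 °C, confirming all the steam condensed.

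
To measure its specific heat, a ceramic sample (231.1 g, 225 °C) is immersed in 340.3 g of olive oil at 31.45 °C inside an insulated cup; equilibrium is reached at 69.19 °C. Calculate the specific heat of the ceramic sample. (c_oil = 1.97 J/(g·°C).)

c ≈ 0.703 J/(g·°C)

Heat lost by the ceramic sample = heat gained by the oil:
231.1×c×(225 − 69.19) = 340.3×1.97×(69.19 − 31.45)
36008 c = 25301  ⇒  c ≈ 0.7026 J/(g·°C)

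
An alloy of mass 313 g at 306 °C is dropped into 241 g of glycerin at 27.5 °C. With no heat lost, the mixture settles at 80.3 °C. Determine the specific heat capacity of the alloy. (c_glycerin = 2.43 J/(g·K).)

c ≈ 0.438 J/(g·K)

Let T be the final temperature. ΣQ_i = 0:
313×c×(80.3 − 306) + 241×2.43×(80.3 − 27.5) = 0
-70644 c = -30921
c = -30921/-70644 ≈ 0.4377 J/(g·K)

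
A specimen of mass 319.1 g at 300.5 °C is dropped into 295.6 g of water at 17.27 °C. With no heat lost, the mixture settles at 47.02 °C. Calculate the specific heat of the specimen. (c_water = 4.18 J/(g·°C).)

c ≈ 0.454 J/(g·°C)

m_s c (T_s − T_f) = m_water c_water (T_f − T_0):
319.1·c·(300.5 − 47.02) = 295.6·4.18·(47.02 − 17.27)
80885 c = 36759  ⇒  c ≈ 0.4545 J/(g·°C)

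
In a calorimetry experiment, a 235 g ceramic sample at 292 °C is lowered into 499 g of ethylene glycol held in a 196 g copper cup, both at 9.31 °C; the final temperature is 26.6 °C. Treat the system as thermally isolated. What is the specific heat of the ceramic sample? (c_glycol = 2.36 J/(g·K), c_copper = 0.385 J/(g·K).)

c ≈ 0.347 J/(g·K)

Setting the total heat transfer to zero:
235·c·(26.6 − 292) + 499·2.36·(26.6 − 9.31) + 196·0.385·(26.6 − 9.31) = 0
-62369 c = -21666
c = -21666/-62369 ≈ 0.3474 J/(g·K)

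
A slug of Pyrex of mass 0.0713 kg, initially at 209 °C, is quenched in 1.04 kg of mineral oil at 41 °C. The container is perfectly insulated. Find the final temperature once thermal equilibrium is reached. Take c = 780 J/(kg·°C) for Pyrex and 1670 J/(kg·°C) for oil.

With ΣQ=0 the equilibrium temperature is the m·c-weighted mean:
T_f = (55.61·209 + 1736.8·41) / (55.61 + 1736.8)
    = 82832 / 1792.4 ≈ 46.21 °C

T_f ≈ 46.2 °C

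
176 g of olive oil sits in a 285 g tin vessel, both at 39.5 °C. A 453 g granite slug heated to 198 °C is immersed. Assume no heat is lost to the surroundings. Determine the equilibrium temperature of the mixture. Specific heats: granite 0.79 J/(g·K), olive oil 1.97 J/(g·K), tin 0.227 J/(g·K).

T_f ≈ 113.2 °C

Net heat exchanged in the isolated system is zero:
453*0.79*(T − 198) + 176*1.97*(T − 39.5) + 285*0.227*(T − 39.5) = 0
(357.87 + 346.72 + 64.7) T = 357.87*198 + 346.72*39.5 + 64.7*39.5
T = 87109/769.28 ≈ 113.23 °C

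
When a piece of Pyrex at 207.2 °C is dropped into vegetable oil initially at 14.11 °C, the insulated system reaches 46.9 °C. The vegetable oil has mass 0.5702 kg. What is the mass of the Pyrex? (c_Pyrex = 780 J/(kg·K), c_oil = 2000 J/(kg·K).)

m ≈ 0.299 kg

Taking heat into each body as positive, Σ m c ΔT = 0:
m×780×(46.9 − 207.2) + 0.5702×2000×(46.9 − 14.11) = 0
-125034 m = -37394
m = -37394/-125034 ≈ 0.2991 kg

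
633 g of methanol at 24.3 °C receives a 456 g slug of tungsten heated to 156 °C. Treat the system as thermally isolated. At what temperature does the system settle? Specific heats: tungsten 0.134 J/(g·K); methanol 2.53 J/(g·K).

T_f ≈ 29.1 °C

T_f = Σ m_i c_i T_i / Σ m_i c_i:
T_f = (61.1*156 + 1601.5*24.3) / (61.1 + 1601.5)
    = 48448 / 1662.6 ≈ 29.14 °C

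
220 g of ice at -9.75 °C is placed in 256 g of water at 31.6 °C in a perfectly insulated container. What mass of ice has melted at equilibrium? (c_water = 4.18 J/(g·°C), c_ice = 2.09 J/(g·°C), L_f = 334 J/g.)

Heat available from the water dropping to 0 °C: 256×4.18×31.6 = 33815 J.
Of that, 220×2.09×9.75 = 4483 J goes to bring the ice to 0 °C, leaving 29331 J.
To melt every bit of ice: 220×334 = 73480 J.
29331 J < 73480 J, so only part of the ice melts and the system sits at 0 °C.
m_melt = 29331 / L_f = 87.82 g.

m_melted ≈ 87.8 g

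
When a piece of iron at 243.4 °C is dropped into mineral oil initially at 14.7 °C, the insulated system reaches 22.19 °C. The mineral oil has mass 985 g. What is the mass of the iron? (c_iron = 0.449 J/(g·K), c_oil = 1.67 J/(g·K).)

Heat lost by the iron = heat gained by the oil:
m×0.449×(243.4 − 22.19) = 985×1.67×(22.19 − 14.7)
99.32 m = 12321  ⇒  m ≈ 124 g

m ≈ 124 g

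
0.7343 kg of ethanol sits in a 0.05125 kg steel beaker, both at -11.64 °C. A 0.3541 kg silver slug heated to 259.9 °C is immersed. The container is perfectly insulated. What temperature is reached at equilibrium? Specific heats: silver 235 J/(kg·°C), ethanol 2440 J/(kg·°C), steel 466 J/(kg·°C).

T_f ≈ 0.3 °C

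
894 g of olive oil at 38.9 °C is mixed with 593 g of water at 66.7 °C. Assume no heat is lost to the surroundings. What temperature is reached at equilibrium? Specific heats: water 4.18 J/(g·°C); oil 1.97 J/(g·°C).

T_f ≈ 55.2 °C

With ΣQ=0 the equilibrium temperature is the m·c-weighted mean:
T_f = (2478.7·66.7 + 1761.2·38.9) / (2478.7 + 1761.2)
    = 233842 / 4239.9 ≈ 55.15 °C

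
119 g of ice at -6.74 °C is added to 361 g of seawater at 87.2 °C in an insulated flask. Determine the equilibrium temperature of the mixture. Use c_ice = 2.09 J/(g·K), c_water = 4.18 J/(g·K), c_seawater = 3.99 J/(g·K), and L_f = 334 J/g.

T_f ≈ 43.4 °C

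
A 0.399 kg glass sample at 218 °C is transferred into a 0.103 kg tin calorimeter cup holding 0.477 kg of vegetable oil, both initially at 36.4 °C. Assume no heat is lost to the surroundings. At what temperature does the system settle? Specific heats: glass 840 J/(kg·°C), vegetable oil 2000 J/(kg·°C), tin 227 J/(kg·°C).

T_f ≈ 82.8 °C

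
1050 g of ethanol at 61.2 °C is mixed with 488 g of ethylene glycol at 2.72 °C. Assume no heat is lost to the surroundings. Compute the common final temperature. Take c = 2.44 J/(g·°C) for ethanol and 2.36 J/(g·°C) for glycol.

T_f ≈ 43.1 °C

Net heat exchanged in the isolated system is zero:
1050*2.44*(T − 61.2) + 488*2.36*(T − 2.72) = 0
2562(T − 61.2) + 1151.7(T − 2.72) = 0
(2562 + 1151.7) T = 2562*61.2 + 1151.7*2.72
T = 159927/3713.7 ≈ 43.06 °C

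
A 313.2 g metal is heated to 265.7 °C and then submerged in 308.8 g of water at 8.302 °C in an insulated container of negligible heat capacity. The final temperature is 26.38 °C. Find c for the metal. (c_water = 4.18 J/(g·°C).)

Net heat exchanged in the isolated system is zero:
313.2×c×(26.38 − 265.7) + 308.8×4.18×(26.38 − 8.302) = 0
-74955 c = -23335
c = -23335/-74955 ≈ 0.3113 J/(g·°C)

c ≈ 0.311 J/(g·°C)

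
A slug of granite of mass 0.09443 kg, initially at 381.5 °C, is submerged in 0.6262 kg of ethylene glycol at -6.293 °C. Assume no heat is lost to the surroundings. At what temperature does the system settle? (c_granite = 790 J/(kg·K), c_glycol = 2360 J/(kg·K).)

Conservation of energy gives ΣQ = 0:
0.09443×790×(T − 381.5) + 0.6262×2360×(T − (-6.293)) = 0
74.6(T − 381.5) + 1477.8(T − (-6.293)) = 0
1552.4 T = 19160
T ≈ 12.34 °C

T_f ≈ 12.3 °C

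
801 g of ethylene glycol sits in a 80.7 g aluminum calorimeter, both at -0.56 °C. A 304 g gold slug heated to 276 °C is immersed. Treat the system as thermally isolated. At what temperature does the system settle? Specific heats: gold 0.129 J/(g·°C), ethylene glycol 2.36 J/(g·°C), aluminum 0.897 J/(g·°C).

Conservation of energy gives ΣQ = 0:
304×0.129×(T − 276) + 801×2.36×(T − (-0.56)) + 80.7×0.897×(T − (-0.56)) = 0
39.22(T − 276) + 1890.4(T − (-0.56)) + 72.39(T − (-0.56)) = 0
2002 T = 9724.5
T = 9724.5/2002 ≈ 4.86 °C

T_f ≈ 4.9 °C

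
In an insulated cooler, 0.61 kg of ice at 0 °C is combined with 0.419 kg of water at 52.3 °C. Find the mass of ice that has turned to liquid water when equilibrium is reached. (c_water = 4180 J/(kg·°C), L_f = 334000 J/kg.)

m_melted ≈ 0.274 kg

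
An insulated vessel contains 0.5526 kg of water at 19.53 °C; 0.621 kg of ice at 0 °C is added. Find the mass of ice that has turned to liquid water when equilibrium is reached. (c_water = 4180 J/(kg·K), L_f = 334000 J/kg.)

Heat available from the water dropping to 0 °C: 0.5526·4180·19.53 = 45112 J.
Melting all 0.621 kg of ice would need 0.621·334000 = 207414 J.
Since 45112 < 207414 J, not all the ice melts; equilibrium is at 0 °C.
m_melt = 45112 / L_f = 0.1351 kg.

m_melted ≈ 0.135 kg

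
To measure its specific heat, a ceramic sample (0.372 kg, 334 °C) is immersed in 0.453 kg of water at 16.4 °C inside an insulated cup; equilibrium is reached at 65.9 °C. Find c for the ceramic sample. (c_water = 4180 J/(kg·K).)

c ≈ 940 J/(kg·K)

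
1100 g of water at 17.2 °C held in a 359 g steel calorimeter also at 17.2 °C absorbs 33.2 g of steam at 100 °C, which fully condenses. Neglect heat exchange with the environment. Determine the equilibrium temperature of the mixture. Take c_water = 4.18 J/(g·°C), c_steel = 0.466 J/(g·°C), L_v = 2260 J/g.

T_f ≈ 34.8 °C

Energy conservation, ΣQ = 0:
condense steam: −33.2·2260 = −75032
  condensate cools 100→T: 33.2·4.18·(T − 100) = 138.78(T − 100)
  original water: 4598(T − 17.2)
  cup: 167.29(T − 17.2)
4904.1 T = 75032 + 13878 + 81963 = 170873
T ≈ 34.84 °C (< 100 °C, so full condensation is consistent).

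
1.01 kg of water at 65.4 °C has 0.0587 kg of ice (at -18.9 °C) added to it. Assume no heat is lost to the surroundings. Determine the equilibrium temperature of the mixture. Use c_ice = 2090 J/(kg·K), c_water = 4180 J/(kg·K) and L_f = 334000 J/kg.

T_f ≈ 56.9 °C

Heat gained plus heat lost sum to zero:
warm ice to 0 °C: 0.0587×2090×(0 − (-18.9)) = 2318.7
  fusion: m_ice L_f = 0.0587×334000 = 19606
  meltwater 0→T: 0.0587×4180×T = 245.37 T
  water cools: 1.01×4180×(T − 65.4) = 4221.8(T − 65.4)
4467.2 T = 276106 − 21925 = 254181
T ≈ 56.90 °C. Since T > 0 °C, the all-ice-melts assumption holds.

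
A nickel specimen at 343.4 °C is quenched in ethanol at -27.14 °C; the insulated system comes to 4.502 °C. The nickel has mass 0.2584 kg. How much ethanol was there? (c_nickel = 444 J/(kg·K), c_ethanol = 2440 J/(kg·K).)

Setting the total heat transfer to zero:
0.2584×444×(4.502 − 343.4) + m×2440×(4.502 − (-27.14)) = 0
77206 m = 38882
m = 38882/77206 ≈ 0.5036 kg

m ≈ 0.504 kg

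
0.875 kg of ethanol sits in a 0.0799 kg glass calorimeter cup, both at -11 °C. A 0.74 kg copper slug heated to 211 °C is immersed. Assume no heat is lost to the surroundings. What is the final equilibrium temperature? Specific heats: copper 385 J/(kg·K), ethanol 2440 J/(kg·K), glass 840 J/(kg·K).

T_f ≈ 14.4 °C

T_f = Σ m_i c_i T_i / Σ m_i c_i:
T_f = (284.9×211 + 2135×(-11) + 67.12×(-11)) / (284.9 + 2135 + 67.12)
    = 35891 / 2487 ≈ 14.43 °C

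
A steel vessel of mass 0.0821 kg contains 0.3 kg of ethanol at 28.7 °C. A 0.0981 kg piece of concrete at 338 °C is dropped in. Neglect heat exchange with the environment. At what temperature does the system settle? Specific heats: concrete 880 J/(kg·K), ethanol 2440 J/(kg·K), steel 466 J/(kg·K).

T_f ≈ 59.9 °C

T_f is the heat-capacity-weighted average of the initial temperatures:
T_f = (86.33*338 + 732*28.7 + 38.26*28.7) / (86.33 + 732 + 38.26)
    = 51285 / 856.59 ≈ 59.87 °C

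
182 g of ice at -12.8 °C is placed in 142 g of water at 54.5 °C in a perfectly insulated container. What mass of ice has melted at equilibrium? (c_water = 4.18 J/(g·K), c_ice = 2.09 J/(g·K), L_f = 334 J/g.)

Water can give up m c ΔT = 142×4.18×54.5 = 32349 J before reaching 0 °C.
Warming the ice to 0 °C takes 182×2.09×12.8 = 4868.9 J, leaving 27480 J for melting.
Melting all 182 g of ice would need 182×334 = 60788 J.
That's not enough to melt it all — equilibrium is at 0 °C with ice remaining.
m_melted×334 = 27480  ⇒  m_melted ≈ 82.28 g.

m_melted ≈ 82.3 g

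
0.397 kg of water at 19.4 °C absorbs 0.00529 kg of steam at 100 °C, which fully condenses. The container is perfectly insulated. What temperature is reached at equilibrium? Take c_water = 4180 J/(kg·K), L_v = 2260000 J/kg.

Heat gained plus heat lost sum to zero:
steam→water at 100 °C releases m L_v = 0.00529×2260000 = 11955; condensed water 100 °C→T: 22.11(T − 100); water warms: 0.397×4180×(T − 19.4) = 1659.5(T − 19.4)
1681.6 T = 11955 + 2211.2 + 32194 = 46360
T ≈ 27.57 °C — below 100 °C, confirming all the steam condensed.

T_f ≈ 27.6 °C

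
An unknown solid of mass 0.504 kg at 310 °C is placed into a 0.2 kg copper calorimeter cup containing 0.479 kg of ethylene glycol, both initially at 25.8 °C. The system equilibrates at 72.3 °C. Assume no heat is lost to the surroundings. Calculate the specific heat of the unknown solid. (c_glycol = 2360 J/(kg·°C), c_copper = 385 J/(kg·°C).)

Let T be the final temperature. ΣQ_i = 0:
0.504·c·(72.3 − 310) + 0.479·2360·(72.3 − 25.8) + 0.2·385·(72.3 − 25.8) = 0
-119.8 c = -56146
c = -56146/-119.8 ≈ 468.7 J/(kg·°C)

c ≈ 469 J/(kg·°C)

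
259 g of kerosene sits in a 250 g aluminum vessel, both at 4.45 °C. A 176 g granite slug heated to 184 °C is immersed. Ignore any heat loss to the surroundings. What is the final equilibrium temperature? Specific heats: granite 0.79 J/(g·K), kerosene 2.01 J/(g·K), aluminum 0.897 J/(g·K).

T_f ≈ 32.7 °C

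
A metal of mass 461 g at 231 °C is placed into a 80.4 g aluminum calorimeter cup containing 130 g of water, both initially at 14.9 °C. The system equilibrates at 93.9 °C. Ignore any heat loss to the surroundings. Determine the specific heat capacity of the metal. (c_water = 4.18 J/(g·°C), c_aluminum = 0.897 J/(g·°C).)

c ≈ 0.769 J/(g·°C)

Energy conservation, ΣQ = 0:
461×c×(93.9 − 231) + 130×4.18×(93.9 − 14.9) + 80.4×0.897×(93.9 − 14.9) = 0
-63203 c = -48626
c = -48626/-63203 ≈ 0.7694 J/(g·°C)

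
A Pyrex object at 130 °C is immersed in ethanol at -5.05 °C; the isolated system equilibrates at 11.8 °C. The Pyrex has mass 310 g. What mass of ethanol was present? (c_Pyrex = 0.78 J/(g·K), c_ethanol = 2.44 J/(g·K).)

|Q_Pyrex| = |Q_ethanol|:
310×0.78×(130 − 11.8) = m×2.44×(11.8 − (-5.05))
41.11 m = 28581  ⇒  m ≈ 695.2 g

m ≈ 695 g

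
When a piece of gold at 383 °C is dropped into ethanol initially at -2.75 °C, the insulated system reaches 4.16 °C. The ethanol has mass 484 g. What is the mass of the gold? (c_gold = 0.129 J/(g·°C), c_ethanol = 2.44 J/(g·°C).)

m ≈ 167 g

Heat lost by the gold = heat gained by the ethanol:
m·0.129·(383 − 4.16) = 484·2.44·(4.16 − (-2.75))
48.87 m = 8160.4  ⇒  m ≈ 167 g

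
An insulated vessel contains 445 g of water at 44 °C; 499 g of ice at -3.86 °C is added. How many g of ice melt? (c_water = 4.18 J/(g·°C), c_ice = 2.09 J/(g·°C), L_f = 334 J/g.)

Cooling the water to 0 °C releases 445×4.18×44 = 81844 J.
Of that, 499×2.09×3.86 = 4025.6 J goes to bring the ice to 0 °C, leaving 77819 J.
Melting all 499 g of ice would need 499×334 = 166666 J.
Since 77819 < 166666 J, not all the ice melts; equilibrium is at 0 °C.
m_melted×334 = 77819  ⇒  m_melted ≈ 233 g.

m_melted ≈ 233 g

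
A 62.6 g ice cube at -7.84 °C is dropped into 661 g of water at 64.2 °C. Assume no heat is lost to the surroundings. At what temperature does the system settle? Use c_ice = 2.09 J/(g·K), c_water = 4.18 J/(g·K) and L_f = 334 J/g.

Let T be the final temperature. ΣQ_i = 0:
warm ice to 0 °C: 62.6×2.09×(0 − (-7.84)) = 1025.7; fusion: m_ice L_f = 62.6×334 = 20908; warm the meltwater: 261.67 T; water cools: 661×4.18×(T − 64.2) = 2763(T − 64.2)
3024.6 T = 177383 − 21934 = 155449
T ≈ 51.39 °C (positive, so assuming full melt was valid).

T_f ≈ 51.4 °C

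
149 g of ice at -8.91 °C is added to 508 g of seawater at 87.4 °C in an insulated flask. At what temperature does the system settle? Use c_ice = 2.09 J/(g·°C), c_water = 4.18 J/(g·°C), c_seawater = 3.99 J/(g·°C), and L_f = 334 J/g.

T_f ≈ 47.0 °C

Taking heat into each body as positive, Σ m c ΔT = 0:
ice -8.91→0 °C: 149·2.09·8.91 = 2774.7; melt ice: 149·334 = 49766; warm the meltwater: 622.82 T; seawater: 2026.9(T − 87.4)
2649.7 T = 177153 − 52541 = 124612
T ≈ 47.03 °C — above 0 °C, consistent with complete melting.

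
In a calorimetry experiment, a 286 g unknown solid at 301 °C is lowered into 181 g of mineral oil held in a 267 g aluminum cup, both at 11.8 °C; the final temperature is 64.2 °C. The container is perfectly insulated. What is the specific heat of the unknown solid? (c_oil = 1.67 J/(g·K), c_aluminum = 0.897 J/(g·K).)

c ≈ 0.419 J/(g·K)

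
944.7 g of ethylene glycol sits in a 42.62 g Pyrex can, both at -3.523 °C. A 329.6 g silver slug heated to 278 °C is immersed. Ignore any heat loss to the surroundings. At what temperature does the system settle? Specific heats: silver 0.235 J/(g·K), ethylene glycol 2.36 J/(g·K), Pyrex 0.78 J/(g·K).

T_f ≈ 5.8 °C

Taking heat into each body as positive, Σ m c ΔT = 0:
329.6·0.235·(T − 278) + 944.7·2.36·(T − (-3.523)) + 42.62·0.78·(T − (-3.523)) = 0
77.46(T − 278) + 2229.5(T − (-3.523)) + 33.24(T − (-3.523)) = 0
2340.2 T = 13561
T = 13561 / 2340.2 = 5.79 °C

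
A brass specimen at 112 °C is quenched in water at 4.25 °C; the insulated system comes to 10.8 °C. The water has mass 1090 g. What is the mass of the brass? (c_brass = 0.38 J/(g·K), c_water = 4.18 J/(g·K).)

|Q_brass| = |Q_water|:
m·0.38·(112 − 10.8) = 1090·4.18·(10.8 − 4.25)
38.46 m = 29843  ⇒  m ≈ 776 g

m ≈ 776 g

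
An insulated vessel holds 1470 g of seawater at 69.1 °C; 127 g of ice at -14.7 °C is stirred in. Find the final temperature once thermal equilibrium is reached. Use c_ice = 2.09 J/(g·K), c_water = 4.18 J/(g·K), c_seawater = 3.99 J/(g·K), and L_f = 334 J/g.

T_f ≈ 56.1 °C

Heat gained plus heat lost sum to zero:
warm ice to 0 °C: 127·2.09·(0 − (-14.7)) = 3901.8; melt ice: 127·334 = 42418; meltwater 0→T: 127·4.18·T = 530.86 T; seawater: 5865.3(T − 69.1)
6396.2 T = 405292 − 46320 = 358972
T ≈ 56.12 °C. Since T > 0 °C, the all-ice-melts assumption holds.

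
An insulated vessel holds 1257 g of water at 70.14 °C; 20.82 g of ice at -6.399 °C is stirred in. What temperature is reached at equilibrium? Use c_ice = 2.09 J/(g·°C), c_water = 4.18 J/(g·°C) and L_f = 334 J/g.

T_f ≈ 67.6 °C

Heat gained plus heat lost sum to zero:
ice -6.399→0 °C: 20.82·2.09·6.399 = 278.44
  fusion: m_ice L_f = 20.82·334 = 6953.9
  warm the meltwater: 87.03 T
  water: 5254.3(T − 70.14)
5341.3 T = 368534 − 7232.3 = 361301
T ≈ 67.64 °C. Since T > 0 °C, the all-ice-melts assumption holds.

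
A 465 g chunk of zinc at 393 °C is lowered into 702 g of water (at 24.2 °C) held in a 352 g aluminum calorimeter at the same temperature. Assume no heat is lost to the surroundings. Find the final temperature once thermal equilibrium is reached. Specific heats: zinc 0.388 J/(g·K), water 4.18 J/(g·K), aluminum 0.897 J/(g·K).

T_f ≈ 43.6 °C

Conservation of energy gives ΣQ = 0:
465·0.388·(T − 393) + 702·4.18·(T − 24.2) + 352·0.897·(T − 24.2) = 0
180.42(T − 393) + 2934.4(T − 24.2) + 315.74(T − 24.2) = 0
3430.5 T = 149558
T ≈ 43.60 °C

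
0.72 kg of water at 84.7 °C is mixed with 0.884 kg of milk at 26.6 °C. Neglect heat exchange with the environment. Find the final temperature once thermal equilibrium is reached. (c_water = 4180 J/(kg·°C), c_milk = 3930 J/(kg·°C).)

|Q_water| = |Q_milk|:
0.72·4180·(84.7 − T) = 0.884·3930·(T − 26.6)
3009.6(84.7 − T) = 3474.1(T − 26.6)
6483.7 T = 347325  ⇒  T ≈ 53.57 °C

T_f ≈ 53.6 °C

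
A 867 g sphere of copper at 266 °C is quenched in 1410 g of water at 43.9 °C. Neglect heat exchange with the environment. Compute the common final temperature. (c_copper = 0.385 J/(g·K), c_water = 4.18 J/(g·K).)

T_f ≈ 55.8 °C

Conservation of energy gives ΣQ = 0:
867*0.385*(T − 266) + 1410*4.18*(T − 43.9) = 0
6227.6 T = 347527
T ≈ 55.80 °C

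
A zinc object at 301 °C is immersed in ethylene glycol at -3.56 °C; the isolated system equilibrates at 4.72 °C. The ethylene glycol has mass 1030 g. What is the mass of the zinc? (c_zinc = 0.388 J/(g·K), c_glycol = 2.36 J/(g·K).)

Setting the total heat transfer to zero:
m·0.388·(4.72 − 301) + 1030·2.36·(4.72 − (-3.56)) = 0
-114.96 m = -20127
m = -20127/-114.96 ≈ 175.1 g

m ≈ 175 g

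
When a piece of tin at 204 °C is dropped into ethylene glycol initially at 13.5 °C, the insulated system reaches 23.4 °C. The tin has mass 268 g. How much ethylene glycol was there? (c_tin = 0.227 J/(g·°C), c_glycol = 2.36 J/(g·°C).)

m ≈ 470 g

|Q_tin| = |Q_glycol|:
268×0.227×(204 − 23.4) = m×2.36×(23.4 − 13.5)
23.36 m = 10987  ⇒  m ≈ 470.3 g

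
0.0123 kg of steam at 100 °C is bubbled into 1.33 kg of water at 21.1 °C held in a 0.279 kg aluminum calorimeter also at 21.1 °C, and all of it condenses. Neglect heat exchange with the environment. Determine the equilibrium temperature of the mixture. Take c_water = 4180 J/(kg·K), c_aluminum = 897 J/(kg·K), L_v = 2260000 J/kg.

Conservation of energy gives ΣQ = 0:
latent heat released on condensation: 0.0123×2260000 = 27798
  condensed water 100 °C→T: 51.41(T − 100)
  original water: 5559.4(T − 21.1)
  cup: 250.26(T − 21.1)
5861.1 T = 27798 + 5141.4 + 122584 = 155523
T ≈ 26.53 °C, under the boiling point, so the assumption holds.

T_f ≈ 26.5 °C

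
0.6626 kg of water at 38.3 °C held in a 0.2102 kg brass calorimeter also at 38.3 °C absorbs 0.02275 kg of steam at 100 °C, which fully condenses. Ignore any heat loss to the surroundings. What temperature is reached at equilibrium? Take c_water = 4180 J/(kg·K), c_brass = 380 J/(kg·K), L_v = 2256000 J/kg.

Taking heat into each body as positive, Σ m c ΔT = 0:
condense steam: −0.02275·2256000 = −51324
  condensate cools 100→T: 0.02275·4180·(T − 100) = 95.09(T − 100)
  water warms: 0.6626·4180·(T − 38.3) = 2769.7(T − 38.3)
  cup: 79.88(T − 38.3)
2944.6 T = 51324 + 9509.5 + 109138 = 169971
T ≈ 57.72 °C — below 100 °C, confirming all the steam condensed.

T_f ≈ 57.7 °C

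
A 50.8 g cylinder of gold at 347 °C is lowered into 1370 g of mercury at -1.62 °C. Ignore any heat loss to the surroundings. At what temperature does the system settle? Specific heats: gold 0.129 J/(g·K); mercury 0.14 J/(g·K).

Heat lost by the gold equals heat gained by the mercury:
50.8·0.129·(347 − T) = 1370·0.14·(T − (-1.62))
6.553(347 − T) = 191.8(T − (-1.62))
198.35 T = 1963.2  ⇒  T ≈ 9.90 °C

T_f ≈ 9.9 °C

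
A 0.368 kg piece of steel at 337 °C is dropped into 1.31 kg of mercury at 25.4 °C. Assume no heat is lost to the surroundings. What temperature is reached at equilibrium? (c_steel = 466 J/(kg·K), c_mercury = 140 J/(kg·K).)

Taking heat into each body as positive, Σ m c ΔT = 0:
0.368×466×(T − 337) + 1.31×140×(T − 25.4) = 0
171.49(T − 337) + 183.4(T − 25.4) = 0
(171.49 + 183.4) T = 171.49×337 + 183.4×25.4
T = 62450 / 354.89 = 176 °C

T_f ≈ 176.0 °C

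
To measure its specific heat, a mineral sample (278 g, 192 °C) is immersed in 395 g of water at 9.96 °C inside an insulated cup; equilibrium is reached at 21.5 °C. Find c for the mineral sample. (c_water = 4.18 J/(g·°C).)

Net heat exchanged in the isolated system is zero:
278×c×(21.5 − 192) + 395×4.18×(21.5 − 9.96) = 0
-47399 c = -19054
c = -19054/-47399 ≈ 0.402 J/(g·°C)

c ≈ 0.402 J/(g·°C)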